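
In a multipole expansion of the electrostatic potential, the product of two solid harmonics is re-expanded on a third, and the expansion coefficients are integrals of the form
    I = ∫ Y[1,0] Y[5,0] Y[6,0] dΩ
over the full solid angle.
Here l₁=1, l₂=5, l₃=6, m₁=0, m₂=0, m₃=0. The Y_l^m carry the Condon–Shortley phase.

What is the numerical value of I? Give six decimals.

m-sum 0 ✓  L=12 even ✓  4≤6≤6 ✓
Π(2lᵢ+1) = 3×11×13 = 429
triangle coeff Δ(1,5,6) = 1/858
Σ_t [0,0]: t=0:+1/14400 = 1/14400
(3j)²=6/143 [(1 5 6; 0 0 0)], sign=+1
(m-triple is (0,0,0) — same symbol as above.)
⇒ 4πI² = 108/143
I = (+1)√(108/143/(4π)) = 0.24515397

0.245154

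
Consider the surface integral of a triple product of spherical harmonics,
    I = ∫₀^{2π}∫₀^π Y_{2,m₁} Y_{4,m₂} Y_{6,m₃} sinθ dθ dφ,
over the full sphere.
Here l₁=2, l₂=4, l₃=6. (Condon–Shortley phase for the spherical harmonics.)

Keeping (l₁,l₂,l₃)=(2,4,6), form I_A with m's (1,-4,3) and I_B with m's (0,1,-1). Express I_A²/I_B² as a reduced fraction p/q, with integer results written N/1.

3/70

Shared (l₁,l₂,l₃)=(2,4,6): N and (l;000)² cancel in I_A²/I_B².
A: Δ = 0!·4!·8!/13! = 1/6435; Racah Σ t=0..0: t=0:+1/241920 = 1/241920; ⇒ 3j(2 4 6; 1 -4 3)² = 1/715, sgn -1
B: Δ = 0!·4!·8!/13! = 1/6435; Racah Σ t=0..0: t=0:+1/2880 = 1/2880; ⇒ 3j(2 4 6; 0 1 -1)² = 14/429, sgn -1
I_A²/I_B² = (1/715)/(14/429) = 3/70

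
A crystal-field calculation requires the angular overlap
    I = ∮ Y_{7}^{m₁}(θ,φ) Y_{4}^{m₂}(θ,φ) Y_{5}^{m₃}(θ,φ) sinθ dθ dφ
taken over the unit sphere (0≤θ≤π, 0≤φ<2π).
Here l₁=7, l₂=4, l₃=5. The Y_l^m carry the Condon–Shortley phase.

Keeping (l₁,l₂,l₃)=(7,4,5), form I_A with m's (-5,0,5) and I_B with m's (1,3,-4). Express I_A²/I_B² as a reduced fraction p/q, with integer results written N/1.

l's match ⇒ only the (l;m) 3-j factors differ between A and B.
A: triangle coeff Δ(7,4,5) = 1/6126120; Σ_t [4,4]: t=4:+1/3870720 = 1/3870720; (3j)²=135/6188 [(7 4 5; -5 0 5)], sign=+1
B: triangle coeff Δ(7,4,5) = 1/6126120; Σ_t [5,6]: t=5:−1/1209600 t=6:+1/29030400 = -23/29030400; (3j)²=529/97240 [(7 4 5; 1 3 -4)], sign=+1
I_A²/I_B² = (135/6188)/(529/97240) = 14850/3703

14850/3703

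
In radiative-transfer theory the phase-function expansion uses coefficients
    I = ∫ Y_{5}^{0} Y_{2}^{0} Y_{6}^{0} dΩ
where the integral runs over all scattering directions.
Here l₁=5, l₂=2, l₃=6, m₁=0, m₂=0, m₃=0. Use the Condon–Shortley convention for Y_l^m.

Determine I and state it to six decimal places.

0.000000

l₁+l₂+l₃=13 is odd: 3j(l;000)=0 ⇒ I=0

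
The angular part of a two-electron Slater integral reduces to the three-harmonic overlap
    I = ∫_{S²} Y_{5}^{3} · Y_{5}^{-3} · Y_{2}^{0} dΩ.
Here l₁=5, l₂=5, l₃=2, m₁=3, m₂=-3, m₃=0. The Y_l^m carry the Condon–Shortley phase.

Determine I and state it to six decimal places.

Checks pass: Σm=0; 12 even; l₃=2∈[0,10].
(2·5+1)(2·5+1)(2·2+1) = 605
Δ: 8! 2! 2! / 13! → 1/38610
sum: t=3:−1/2880 t=4:+1/576 t=5:−1/2880 = 1/960
3j²(5 5 2; 0 0 0) = Δ·Π!·Σ² = 10/429  (sign +1)
sum: t=0:+1/161280 t=1:−1/5040 t=2:+1/5760 = -1/53760
3j²(5 5 2; 3 -3 0) = Δ·Π!·Σ² = 1/4290  (sign -1)
combine: 4πI² = 605·10/429·1/4290 = 5/1521
take √, sign -1: I = -0.01617393

-0.016174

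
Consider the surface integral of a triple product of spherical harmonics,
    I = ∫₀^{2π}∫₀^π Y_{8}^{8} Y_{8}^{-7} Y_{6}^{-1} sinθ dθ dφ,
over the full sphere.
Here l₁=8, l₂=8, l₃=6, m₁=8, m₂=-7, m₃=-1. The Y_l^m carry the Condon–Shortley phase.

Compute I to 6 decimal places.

m-sum 0 ✓  L=22 even ✓  0≤6≤16 ✓
Π(2lᵢ+1) = 17×17×13 = 3757
triangle coeff Δ(8,8,6) = 1/13742520792
Σ_t [2,8]: t=2:+1/41803776000 t=3:−1/435456000 t=4:+1/39813120 t=5:−1/18662400 t=6:+1/39813120 t=7:−1/435456000 t=8:+1/41803776000 = -11/1393459200
(3j)²=600/96577 [(8 8 6; 0 0 0)], sign=-1
Σ_t [0,0]: t=0:+1/313528320000 = 1/313528320000
(3j)²=91/7429 [(8 8 6; 8 -7 -1)], sign=-1
⇒ 4πI² = 54600/190969
I = (+1)√(54600/190969/(4π)) = 0.15083772

0.150838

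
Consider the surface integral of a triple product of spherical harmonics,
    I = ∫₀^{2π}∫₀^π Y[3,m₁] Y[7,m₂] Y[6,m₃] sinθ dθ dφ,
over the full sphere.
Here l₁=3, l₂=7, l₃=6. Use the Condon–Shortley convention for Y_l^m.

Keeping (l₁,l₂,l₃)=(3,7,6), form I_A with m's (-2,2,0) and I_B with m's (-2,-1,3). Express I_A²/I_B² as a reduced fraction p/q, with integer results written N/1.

Shared (l₁,l₂,l₃)=(3,7,6): N and (l;000)² cancel in I_A²/I_B².
A: Δ = 4!·2!·10!/17! = 1/2042040; Racah Σ t=3..4: t=3:−1/207360 t=4:+1/345600 = -1/518400; ⇒ 3j(3 7 6; -2 2 0)² = 12/2431, sgn -1
B: Δ = 4!·2!·10!/17! = 1/2042040; Racah Σ t=3..4: t=3:−1/362880 t=4:+1/1935360 = -13/5806080; ⇒ 3j(3 7 6; -2 -1 3)² = 195/10472, sgn +1
I_A²/I_B² = (12/2431)/(195/10472) = 224/845

224/845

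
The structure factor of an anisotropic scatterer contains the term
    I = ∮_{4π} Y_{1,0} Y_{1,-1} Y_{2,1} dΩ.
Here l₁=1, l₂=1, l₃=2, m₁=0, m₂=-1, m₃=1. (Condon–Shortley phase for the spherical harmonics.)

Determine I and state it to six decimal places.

-0.218510

Checks pass: Σm=0; 4 even; l₃=2∈[0,2].
(2·1+1)(2·1+1)(2·2+1) = 45
Δ: 0! 2! 2! / 5! → 1/30
sum: t=0:+1/1 = 1/1
3j²(1 1 2; 0 0 0) = Δ·Π!·Σ² = 2/15  (sign +1)
sum: t=0:+1/2 = 1/2
3j²(1 1 2; 0 -1 1) = Δ·Π!·Σ² = 1/10  (sign -1)
combine: 4πI² = 45·2/15·1/10 = 3/5
take √, sign -1: I = -0.21850969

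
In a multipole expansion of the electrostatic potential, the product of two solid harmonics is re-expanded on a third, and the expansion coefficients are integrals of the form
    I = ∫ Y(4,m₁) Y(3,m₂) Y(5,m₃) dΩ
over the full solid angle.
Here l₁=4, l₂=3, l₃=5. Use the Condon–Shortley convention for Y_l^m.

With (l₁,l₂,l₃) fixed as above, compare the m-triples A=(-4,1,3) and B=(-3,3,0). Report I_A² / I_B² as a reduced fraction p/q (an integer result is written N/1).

224/75

Shared (l₁,l₂,l₃)=(4,3,5): N and (l;000)² cancel in I_A²/I_B².
A: Δ = 2!·6!·4!/13! = 1/180180; Racah Σ t=2..2: t=2:+1/5760 = 1/5760; ⇒ 3j(4 3 5; -4 1 3)² = 56/2145, sgn +1
B: Δ = 2!·6!·4!/13! = 1/180180; Racah Σ t=2..2: t=2:+1/5760 = 1/5760; ⇒ 3j(4 3 5; -3 3 0)² = 5/572, sgn -1
I_A²/I_B² = (56/2145)/(5/572) = 224/75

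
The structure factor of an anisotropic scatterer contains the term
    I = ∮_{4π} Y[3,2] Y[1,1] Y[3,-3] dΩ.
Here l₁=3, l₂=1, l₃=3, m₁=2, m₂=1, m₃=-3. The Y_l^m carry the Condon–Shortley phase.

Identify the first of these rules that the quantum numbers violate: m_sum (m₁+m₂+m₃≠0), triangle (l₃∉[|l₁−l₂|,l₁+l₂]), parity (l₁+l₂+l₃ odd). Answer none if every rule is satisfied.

parity

azimuthal sum: 2 + 1 − 3 = 0  ✓
2 ≤ 3 ≤ 4 (triangle on l)  ✓
L = 3 + 1 + 3 = 7 (odd)  ✗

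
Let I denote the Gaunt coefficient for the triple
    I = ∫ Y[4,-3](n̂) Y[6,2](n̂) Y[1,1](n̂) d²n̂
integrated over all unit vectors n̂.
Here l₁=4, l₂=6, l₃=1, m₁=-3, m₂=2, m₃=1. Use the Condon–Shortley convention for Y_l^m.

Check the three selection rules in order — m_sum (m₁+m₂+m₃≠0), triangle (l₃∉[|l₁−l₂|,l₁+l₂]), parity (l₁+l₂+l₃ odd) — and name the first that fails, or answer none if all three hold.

azimuthal sum: -3 + 2 + 1 = 0  ✓
2 ≤ 1 ≤ 10 (triangle on l)  ✗
L = 4 + 6 + 1 = 11 (odd)

triangle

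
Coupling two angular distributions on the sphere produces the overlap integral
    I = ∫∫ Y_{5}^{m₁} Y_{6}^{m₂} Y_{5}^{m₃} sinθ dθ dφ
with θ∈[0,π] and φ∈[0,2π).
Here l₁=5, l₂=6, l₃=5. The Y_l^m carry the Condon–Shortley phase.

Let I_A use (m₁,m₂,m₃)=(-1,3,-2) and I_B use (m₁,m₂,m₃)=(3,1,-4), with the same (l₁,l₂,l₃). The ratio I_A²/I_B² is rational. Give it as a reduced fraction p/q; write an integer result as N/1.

180/847

Same 5,6,5: normalisation and zero-m 3j drop out of the ratio.
A: Δ: 6! 4! 6! / 17! → 1/28588560; sum: t=3:−1/155520 t=4:+1/23040 t=5:−1/34560 t=6:+1/622080 = 1/103680; 3j²(5 6 5; -1 3 -2) = Δ·Π!·Σ² = 9/2431  (sign -1)
B: Δ: 6! 4! 6! / 17! → 1/28588560; sum: t=1:−1/518400 t=2:+1/138240 = 11/2073600; 3j²(5 6 5; 3 1 -4) = Δ·Π!·Σ² = 77/4420  (sign -1)
I_A²/I_B² = (9/2431)/(77/4420) = 180/847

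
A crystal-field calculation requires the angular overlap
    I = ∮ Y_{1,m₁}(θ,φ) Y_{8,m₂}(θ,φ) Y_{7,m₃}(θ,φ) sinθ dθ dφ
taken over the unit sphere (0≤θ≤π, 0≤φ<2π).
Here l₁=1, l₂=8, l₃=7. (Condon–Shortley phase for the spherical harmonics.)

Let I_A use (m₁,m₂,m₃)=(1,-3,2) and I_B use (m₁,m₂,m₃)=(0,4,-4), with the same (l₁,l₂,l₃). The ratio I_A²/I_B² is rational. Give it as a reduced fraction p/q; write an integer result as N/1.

Same 1,8,7: normalisation and zero-m 3j drop out of the ratio.
A: Δ: 2! 0! 14! / 17! → 1/2040; sum: t=0:+1/87091200 = 1/87091200; 3j²(1 8 7; 1 -3 2) = Δ·Π!·Σ² = 11/408  (sign -1)
B: Δ: 2! 0! 14! / 17! → 1/2040; sum: t=1:−1/239500800 = -1/239500800; 3j²(1 8 7; 0 4 -4) = Δ·Π!·Σ² = 2/85  (sign +1)
I_A²/I_B² = (11/408)/(2/85) = 55/48

55/48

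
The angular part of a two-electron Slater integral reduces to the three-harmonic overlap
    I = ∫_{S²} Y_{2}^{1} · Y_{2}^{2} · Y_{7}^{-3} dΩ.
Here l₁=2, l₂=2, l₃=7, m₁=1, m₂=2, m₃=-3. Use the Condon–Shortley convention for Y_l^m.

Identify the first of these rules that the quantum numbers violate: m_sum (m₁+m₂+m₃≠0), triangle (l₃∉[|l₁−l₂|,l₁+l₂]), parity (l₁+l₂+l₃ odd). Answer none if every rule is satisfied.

triangle

azimuthal sum: 1 + 2 − 3 = 0  ✓
0 ≤ 7 ≤ 4 (triangle on l)  ✗
L = 2 + 2 + 7 = 11 (odd)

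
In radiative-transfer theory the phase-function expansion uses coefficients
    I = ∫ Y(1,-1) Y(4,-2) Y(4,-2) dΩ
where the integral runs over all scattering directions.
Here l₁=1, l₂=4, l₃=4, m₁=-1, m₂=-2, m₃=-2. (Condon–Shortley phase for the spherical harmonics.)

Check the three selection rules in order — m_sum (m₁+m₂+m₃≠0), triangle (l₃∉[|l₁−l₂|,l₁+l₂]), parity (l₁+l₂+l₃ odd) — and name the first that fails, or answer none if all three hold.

m_sum

Σmᵢ = -5  ✗
l₃∈[|l₁−l₂|,l₁+l₂]=[3,5], have l₃=4
Σlᵢ = 9 ⇒ odd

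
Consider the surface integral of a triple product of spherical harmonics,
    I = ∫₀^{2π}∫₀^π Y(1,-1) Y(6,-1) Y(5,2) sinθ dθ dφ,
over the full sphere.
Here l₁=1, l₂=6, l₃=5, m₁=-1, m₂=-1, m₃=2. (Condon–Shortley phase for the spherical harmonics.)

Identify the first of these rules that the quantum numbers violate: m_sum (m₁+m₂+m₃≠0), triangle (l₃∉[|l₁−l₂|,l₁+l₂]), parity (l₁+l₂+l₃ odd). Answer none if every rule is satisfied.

none

Σmᵢ = 0  ✓
l₃∈[|l₁−l₂|,l₁+l₂]=[5,7], have l₃=5  ✓
Σlᵢ = 12 ⇒ even  ✓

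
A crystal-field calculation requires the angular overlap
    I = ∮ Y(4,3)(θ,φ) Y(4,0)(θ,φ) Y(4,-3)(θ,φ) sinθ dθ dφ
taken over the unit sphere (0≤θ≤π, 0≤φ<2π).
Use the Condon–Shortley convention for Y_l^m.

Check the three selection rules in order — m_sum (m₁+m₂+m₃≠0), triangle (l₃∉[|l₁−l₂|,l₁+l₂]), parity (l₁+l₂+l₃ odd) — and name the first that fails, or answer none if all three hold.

m₁+m₂+m₃ = 3 + 0 − 3 = 0  ✓
triangle: |4−4|=0 ≤ l₃=4 ≤ 4+4=8  ✓
parity: l₁+l₂+l₃ = 12 is even  ✓

none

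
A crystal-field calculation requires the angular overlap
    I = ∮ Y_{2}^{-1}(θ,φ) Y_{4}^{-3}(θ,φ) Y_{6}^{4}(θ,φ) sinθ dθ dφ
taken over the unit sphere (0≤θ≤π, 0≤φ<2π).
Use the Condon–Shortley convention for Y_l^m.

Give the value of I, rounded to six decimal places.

Checks pass: Σm=0; 12 even; l₃=6∈[2,6].
(2·2+1)(2·4+1)(2·6+1) = 585
Δ: 0! 4! 8! / 13! → 1/6435
sum: t=0:+1/2304 = 1/2304
3j²(2 4 6; 0 0 0) = Δ·Π!·Σ² = 5/143  (sign +1)
sum: t=0:+1/30240 = 1/30240
3j²(2 4 6; -1 -3 4) = Δ·Π!·Σ² = 16/429  (sign +1)
combine: 4πI² = 585·5/143·16/429 = 1200/1573
take √, sign +1: I = 0.24638901

0.246389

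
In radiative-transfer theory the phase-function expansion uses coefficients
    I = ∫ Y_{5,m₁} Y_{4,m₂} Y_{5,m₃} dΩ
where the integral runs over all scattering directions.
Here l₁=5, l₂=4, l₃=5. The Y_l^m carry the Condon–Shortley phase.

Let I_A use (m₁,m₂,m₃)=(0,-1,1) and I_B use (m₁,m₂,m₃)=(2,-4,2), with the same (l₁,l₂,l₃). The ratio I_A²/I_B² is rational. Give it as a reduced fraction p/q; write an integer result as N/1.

3/35

l's match ⇒ only the (l;m) 3-j factors differ between A and B.
A: triangle coeff Δ(5,4,5) = 1/3153150; Σ_t [0,3]: t=0:+1/17280 t=1:−1/1152 t=2:+1/864 t=3:−1/6912 = 7/34560; (3j)²=1/429 [(5 4 5; 0 -1 1)], sign=+1
B: triangle coeff Δ(5,4,5) = 1/3153150; Σ_t [0,0]: t=0:+1/20736 = 1/20736; (3j)²=35/1287 [(5 4 5; 2 -4 2)], sign=-1
I_A²/I_B² = (1/429)/(35/1287) = 3/35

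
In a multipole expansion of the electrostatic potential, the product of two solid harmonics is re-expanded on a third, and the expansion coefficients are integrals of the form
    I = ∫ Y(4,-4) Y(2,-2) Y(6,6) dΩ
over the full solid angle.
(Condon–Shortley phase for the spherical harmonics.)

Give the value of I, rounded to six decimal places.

Checks pass: Σm=0; 12 even; l₃=6∈[2,6].
(2·4+1)(2·2+1)(2·6+1) = 585
Δ: 0! 8! 4! / 13! → 1/6435
sum: t=0:+1/2304 = 1/2304
3j²(4 2 6; 0 0 0) = Δ·Π!·Σ² = 5/143  (sign +1)
sum: t=0:+1/967680 = 1/967680
3j²(4 2 6; -4 -2 6) = Δ·Π!·Σ² = 1/13  (sign +1)
combine: 4πI² = 585·5/143·1/13 = 225/143
take √, sign +1: I = 0.35384927

0.353849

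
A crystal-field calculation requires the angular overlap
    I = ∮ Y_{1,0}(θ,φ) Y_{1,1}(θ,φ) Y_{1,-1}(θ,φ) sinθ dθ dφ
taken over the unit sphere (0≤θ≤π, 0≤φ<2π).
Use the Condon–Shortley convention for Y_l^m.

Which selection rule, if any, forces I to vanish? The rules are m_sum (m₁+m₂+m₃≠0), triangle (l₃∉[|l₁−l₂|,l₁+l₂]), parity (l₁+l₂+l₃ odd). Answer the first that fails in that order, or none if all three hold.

azimuthal sum: 0 + 1 − 1 = 0  ✓
0 ≤ 1 ≤ 2 (triangle on l)  ✓
L = 1 + 1 + 1 = 3 (odd)  ✗

parity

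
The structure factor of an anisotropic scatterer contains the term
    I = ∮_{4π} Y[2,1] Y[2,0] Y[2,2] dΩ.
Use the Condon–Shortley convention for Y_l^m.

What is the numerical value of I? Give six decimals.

0.000000

Σmᵢ = 3 ≠ 0, so the φ-integral vanishes; I = 0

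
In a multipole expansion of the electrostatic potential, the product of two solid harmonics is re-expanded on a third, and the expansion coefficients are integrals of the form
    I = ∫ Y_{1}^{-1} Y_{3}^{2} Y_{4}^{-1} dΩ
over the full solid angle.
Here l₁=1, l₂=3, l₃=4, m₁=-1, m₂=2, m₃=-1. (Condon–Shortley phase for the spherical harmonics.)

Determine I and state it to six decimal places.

Checks pass: Σm=0; 8 even; l₃=4∈[2,4].
(2·1+1)(2·3+1)(2·4+1) = 189
Δ: 0! 2! 6! / 9! → 1/252
sum: t=0:+1/36 = 1/36
3j²(1 3 4; 0 0 0) = Δ·Π!·Σ² = 4/63  (sign +1)
sum: t=0:+1/240 = 1/240
3j²(1 3 4; -1 2 -1) = Δ·Π!·Σ² = 1/84  (sign -1)
combine: 4πI² = 189·4/63·1/84 = 1/7
take √, sign -1: I = -0.10662181

-0.106622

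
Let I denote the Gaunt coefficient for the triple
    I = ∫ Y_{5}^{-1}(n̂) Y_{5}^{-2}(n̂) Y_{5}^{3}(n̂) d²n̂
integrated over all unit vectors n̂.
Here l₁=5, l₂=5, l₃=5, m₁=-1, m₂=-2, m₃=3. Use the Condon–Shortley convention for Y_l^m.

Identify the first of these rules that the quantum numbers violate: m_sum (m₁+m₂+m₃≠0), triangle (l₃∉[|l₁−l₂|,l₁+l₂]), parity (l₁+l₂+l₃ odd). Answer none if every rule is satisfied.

parity

m₁+m₂+m₃ = -1 − 2 + 3 = 0  ✓
triangle: |5−5|=0 ≤ l₃=5 ≤ 5+5=10  ✓
parity: l₁+l₂+l₃ = 15 is odd  ✗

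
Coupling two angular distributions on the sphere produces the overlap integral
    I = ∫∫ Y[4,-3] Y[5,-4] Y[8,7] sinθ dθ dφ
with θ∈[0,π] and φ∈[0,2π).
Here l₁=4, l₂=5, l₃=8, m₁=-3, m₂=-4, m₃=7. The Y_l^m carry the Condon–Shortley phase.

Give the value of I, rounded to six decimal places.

Σlᵢ=17 odd — θ-integrand is odd under cosθ→−cosθ; I=0

0.000000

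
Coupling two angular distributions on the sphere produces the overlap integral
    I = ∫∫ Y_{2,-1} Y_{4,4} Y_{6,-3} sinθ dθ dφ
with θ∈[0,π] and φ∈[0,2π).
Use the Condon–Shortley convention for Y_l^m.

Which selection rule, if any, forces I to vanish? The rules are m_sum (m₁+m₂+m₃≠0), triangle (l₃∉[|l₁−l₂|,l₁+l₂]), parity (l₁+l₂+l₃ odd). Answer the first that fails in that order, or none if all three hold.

none

azimuthal sum: -1 + 4 − 3 = 0  ✓
2 ≤ 6 ≤ 6 (triangle on l)  ✓
L = 2 + 4 + 6 = 12 (even)  ✓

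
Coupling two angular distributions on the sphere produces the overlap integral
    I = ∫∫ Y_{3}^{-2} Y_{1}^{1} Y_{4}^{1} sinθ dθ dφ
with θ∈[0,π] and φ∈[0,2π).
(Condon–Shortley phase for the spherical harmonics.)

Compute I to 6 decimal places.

Rules hold: Σm=0, L=8 even, 2≤4≤4.
N = 7·3·9 = 189
Δ = 0!·6!·2!/9! = 1/252
Racah Σ t=0..0: t=0:+1/36 = 1/36
⇒ 3j(3 1 4; 0 0 0)² = 4/63, sgn +1
Racah Σ t=0..0: t=0:+1/240 = 1/240
⇒ 3j(3 1 4; -2 1 1)² = 1/84, sgn -1
4πI² = N·(3j₀)²·(3jₘ)² = 1/7
I = -1·√(0.142857/4π) = -0.10662181

-0.106622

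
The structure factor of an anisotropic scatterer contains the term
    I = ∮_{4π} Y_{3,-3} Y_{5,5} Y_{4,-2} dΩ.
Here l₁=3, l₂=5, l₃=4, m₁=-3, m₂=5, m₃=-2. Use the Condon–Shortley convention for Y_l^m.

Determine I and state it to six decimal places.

Checks pass: Σm=0; 12 even; l₃=4∈[2,8].
(2·3+1)(2·5+1)(2·4+1) = 693
Δ: 4! 2! 6! / 13! → 1/180180
sum: t=1:−1/576 t=2:+1/144 t=3:−1/576 = 1/288
3j²(3 5 4; 0 0 0) = Δ·Π!·Σ² = 20/1001  (sign +1)
sum: t=4:+1/34560 = 1/34560
3j²(3 5 4; -3 5 -2) = Δ·Π!·Σ² = 5/286  (sign +1)
combine: 4πI² = 693·20/1001·5/286 = 450/1859
take √, sign +1: I = 0.13879110

0.138791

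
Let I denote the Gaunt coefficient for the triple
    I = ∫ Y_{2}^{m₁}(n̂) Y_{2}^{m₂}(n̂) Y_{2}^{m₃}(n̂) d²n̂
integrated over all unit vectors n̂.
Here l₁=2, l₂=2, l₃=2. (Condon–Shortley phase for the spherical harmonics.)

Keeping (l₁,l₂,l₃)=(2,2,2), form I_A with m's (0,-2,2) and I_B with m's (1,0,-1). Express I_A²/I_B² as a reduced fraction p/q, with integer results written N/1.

Shared (l₁,l₂,l₃)=(2,2,2): N and (l;000)² cancel in I_A²/I_B².
A: Δ = 2!·2!·2!/7! = 1/630; Racah Σ t=0..0: t=0:+1/8 = 1/8; ⇒ 3j(2 2 2; 0 -2 2)² = 2/35, sgn +1
B: Δ = 2!·2!·2!/7! = 1/630; Racah Σ t=0..1: t=0:+1/4 t=1:−1/2 = -1/4; ⇒ 3j(2 2 2; 1 0 -1)² = 1/70, sgn +1
I_A²/I_B² = (2/35)/(1/70) = 4/1

4/1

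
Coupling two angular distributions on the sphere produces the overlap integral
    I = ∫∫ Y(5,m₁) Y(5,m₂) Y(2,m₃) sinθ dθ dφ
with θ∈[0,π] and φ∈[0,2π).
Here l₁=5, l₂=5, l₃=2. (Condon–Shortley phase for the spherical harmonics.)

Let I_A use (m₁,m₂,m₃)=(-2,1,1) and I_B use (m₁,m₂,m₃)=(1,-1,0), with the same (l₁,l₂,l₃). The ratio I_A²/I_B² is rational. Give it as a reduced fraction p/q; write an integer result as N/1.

l's match ⇒ only the (l;m) 3-j factors differ between A and B.
A: triangle coeff Δ(5,5,2) = 1/38610; Σ_t [5,6]: t=5:−1/1440 t=6:+1/2880 = -1/2880; (3j)²=7/715 [(5 5 2; -2 1 1)], sign=+1
B: triangle coeff Δ(5,5,2) = 1/38610; Σ_t [2,4]: t=2:+1/5760 t=3:−1/720 t=4:+1/2304 = -1/1280; (3j)²=27/1430 [(5 5 2; 1 -1 0)], sign=-1
I_A²/I_B² = (7/715)/(27/1430) = 14/27

14/27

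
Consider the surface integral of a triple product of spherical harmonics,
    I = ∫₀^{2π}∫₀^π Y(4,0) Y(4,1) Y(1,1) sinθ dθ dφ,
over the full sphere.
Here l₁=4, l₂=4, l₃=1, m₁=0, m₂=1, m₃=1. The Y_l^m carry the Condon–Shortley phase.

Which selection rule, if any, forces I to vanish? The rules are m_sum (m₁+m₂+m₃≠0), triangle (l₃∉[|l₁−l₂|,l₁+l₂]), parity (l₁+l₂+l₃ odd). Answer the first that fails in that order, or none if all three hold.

m₁+m₂+m₃ = 0 + 1 + 1 = 2  ✗
triangle: |4−4|=0 ≤ l₃=1 ≤ 4+4=8
parity: l₁+l₂+l₃ = 9 is odd

m_sum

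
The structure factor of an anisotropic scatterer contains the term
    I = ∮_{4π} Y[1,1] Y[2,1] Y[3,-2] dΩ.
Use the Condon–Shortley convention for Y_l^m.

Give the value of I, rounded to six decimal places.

0.261169

Rules hold: Σm=0, L=6 even, 1≤3≤3.
N = 3·5·7 = 105
Δ = 0!·2!·4!/7! = 1/105
Racah Σ t=0..0: t=0:+1/4 = 1/4
⇒ 3j(1 2 3; 0 0 0)² = 3/35, sgn -1
Racah Σ t=0..0: t=0:+1/12 = 1/12
⇒ 3j(1 2 3; 1 1 -2)² = 2/21, sgn -1
4πI² = N·(3j₀)²·(3jₘ)² = 6/7
I = +1·√(0.857143/4π) = 0.26116903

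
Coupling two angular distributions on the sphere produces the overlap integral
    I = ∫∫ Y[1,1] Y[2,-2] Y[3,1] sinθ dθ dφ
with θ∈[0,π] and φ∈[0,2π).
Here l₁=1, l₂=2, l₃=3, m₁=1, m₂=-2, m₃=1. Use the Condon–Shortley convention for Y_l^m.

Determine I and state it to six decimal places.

m-sum 0 ✓  L=6 even ✓  1≤3≤3 ✓
Π(2lᵢ+1) = 3×5×7 = 105
triangle coeff Δ(1,2,3) = 1/105
Σ_t [0,0]: t=0:+1/4 = 1/4
(3j)²=3/35 [(1 2 3; 0 0 0)], sign=-1
Σ_t [0,0]: t=0:+1/48 = 1/48
(3j)²=1/105 [(1 2 3; 1 -2 1)], sign=+1
⇒ 4πI² = 3/35
I = (-1)√(3/35/(4π)) = -0.08258890

-0.082589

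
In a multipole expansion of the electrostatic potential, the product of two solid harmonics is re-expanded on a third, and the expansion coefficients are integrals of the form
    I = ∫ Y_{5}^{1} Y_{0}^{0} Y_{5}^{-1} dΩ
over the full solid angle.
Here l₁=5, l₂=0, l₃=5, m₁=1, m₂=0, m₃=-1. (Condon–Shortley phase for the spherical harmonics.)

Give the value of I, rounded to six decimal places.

m-sum 0 ✓  L=10 even ✓  5≤5≤5 ✓
Π(2lᵢ+1) = 11×1×11 = 121
triangle coeff Δ(5,0,5) = 1/11
Σ_t [0,0]: t=0:+1/14400 = 1/14400
(3j)²=1/11 [(5 0 5; 0 0 0)], sign=-1
Σ_t [0,0]: t=0:+1/17280 = 1/17280
(3j)²=1/11 [(5 0 5; 1 0 -1)], sign=+1
⇒ 4πI² = 1/1
I = (-1)√(1/1/(4π)) = -0.28209479

-0.282095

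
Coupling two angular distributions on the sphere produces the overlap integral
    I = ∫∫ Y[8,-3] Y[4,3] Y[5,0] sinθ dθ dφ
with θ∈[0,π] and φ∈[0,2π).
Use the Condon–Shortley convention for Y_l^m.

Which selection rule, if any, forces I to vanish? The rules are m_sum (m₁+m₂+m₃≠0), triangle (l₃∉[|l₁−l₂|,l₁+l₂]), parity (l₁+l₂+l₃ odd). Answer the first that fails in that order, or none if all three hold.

parity

Σmᵢ = 0  ✓
l₃∈[|l₁−l₂|,l₁+l₂]=[4,12], have l₃=5  ✓
Σlᵢ = 17 ⇒ odd  ✗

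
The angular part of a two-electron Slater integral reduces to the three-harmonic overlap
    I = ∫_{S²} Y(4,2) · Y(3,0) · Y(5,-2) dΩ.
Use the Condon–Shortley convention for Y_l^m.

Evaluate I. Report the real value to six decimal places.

0.022664

Checks pass: Σm=0; 12 even; l₃=5∈[1,7].
(2·4+1)(2·3+1)(2·5+1) = 693
Δ: 2! 6! 4! / 13! → 1/180180
sum: t=0:+1/576 t=1:−1/144 t=2:+1/576 = -1/288
3j²(4 3 5; 0 0 0) = Δ·Π!·Σ² = 20/1001  (sign +1)
sum: t=0:+1/576 t=1:−1/480 t=2:+1/8640 = -1/4320
3j²(4 3 5; 2 0 -2) = Δ·Π!·Σ² = 1/2145  (sign +1)
combine: 4πI² = 693·20/1001·1/2145 = 12/1859
take √, sign +1: I = 0.02266449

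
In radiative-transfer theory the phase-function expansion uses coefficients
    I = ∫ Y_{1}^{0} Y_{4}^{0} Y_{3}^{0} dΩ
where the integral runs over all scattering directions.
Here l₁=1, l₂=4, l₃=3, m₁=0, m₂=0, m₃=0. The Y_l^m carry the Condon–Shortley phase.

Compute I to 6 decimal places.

0.246233

Checks pass: Σm=0; 8 even; l₃=3∈[3,5].
(2·1+1)(2·4+1)(2·3+1) = 189
Δ: 2! 0! 6! / 9! → 1/252
sum: t=1:−1/36 = -1/36
3j²(1 4 3; 0 0 0) = Δ·Π!·Σ² = 4/63  (sign +1)
(m-triple is (0,0,0) — same symbol as above.)
combine: 4πI² = 189·4/63·4/63 = 16/21
take √, sign +1: I = 0.24623252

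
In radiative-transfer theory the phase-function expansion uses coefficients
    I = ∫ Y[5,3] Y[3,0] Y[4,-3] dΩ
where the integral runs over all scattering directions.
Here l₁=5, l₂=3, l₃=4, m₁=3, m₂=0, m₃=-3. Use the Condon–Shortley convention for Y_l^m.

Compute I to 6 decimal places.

0.103862

m-sum 0 ✓  L=12 even ✓  2≤4≤8 ✓
Π(2lᵢ+1) = 11×7×9 = 693
triangle coeff Δ(5,3,4) = 1/180180
Σ_t [1,3]: t=1:−1/576 t=2:+1/144 t=3:−1/576 = 1/288
(3j)²=20/1001 [(5 3 4; 0 0 0)], sign=+1
Σ_t [1,2]: t=1:−1/1440 t=2:+1/2880 = -1/2880
(3j)²=7/715 [(5 3 4; 3 0 -3)], sign=+1
⇒ 4πI² = 252/1859
I = (+1)√(252/1859/(4π)) = 0.10386175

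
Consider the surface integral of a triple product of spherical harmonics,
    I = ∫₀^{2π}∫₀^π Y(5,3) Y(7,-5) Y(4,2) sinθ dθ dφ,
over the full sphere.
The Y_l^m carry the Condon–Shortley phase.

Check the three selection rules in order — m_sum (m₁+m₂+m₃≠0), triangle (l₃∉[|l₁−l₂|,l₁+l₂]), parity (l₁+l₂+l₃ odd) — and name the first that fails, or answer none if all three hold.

none

Σmᵢ = 0  ✓
l₃∈[|l₁−l₂|,l₁+l₂]=[2,12], have l₃=4  ✓
Σlᵢ = 16 ⇒ even  ✓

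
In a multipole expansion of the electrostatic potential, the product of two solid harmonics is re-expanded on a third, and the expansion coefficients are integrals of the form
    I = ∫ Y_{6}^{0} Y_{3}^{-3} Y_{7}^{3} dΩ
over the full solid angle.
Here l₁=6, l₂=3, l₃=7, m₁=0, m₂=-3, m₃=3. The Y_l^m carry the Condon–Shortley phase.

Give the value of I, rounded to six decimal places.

0.186383

Checks pass: Σm=0; 16 even; l₃=7∈[3,9].
(2·6+1)(2·3+1)(2·7+1) = 1365
Δ: 2! 10! 4! / 17! → 1/2042040
sum: t=0:+1/207360 t=1:−1/57600 t=2:+1/207360 = -1/129600
3j²(6 3 7; 0 0 0) = Δ·Π!·Σ² = 168/12155  (sign +1)
sum: t=0:+1/829440 = 1/829440
3j²(6 3 7; 0 -3 3) = Δ·Π!·Σ² = 225/9724  (sign +1)
combine: 4πI² = 1365·168/12155·225/9724 = 198450/454597
take √, sign +1: I = 0.18638345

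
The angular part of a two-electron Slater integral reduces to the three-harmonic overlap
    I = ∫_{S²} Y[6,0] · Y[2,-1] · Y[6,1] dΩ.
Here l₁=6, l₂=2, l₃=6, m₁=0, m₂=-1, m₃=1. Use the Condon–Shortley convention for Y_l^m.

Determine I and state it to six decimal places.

m-sum 0 ✓  L=14 even ✓  4≤6≤8 ✓
Π(2lᵢ+1) = 13×5×13 = 845
triangle coeff Δ(6,2,6) = 1/90090
Σ_t [0,2]: t=0:+1/69120 t=1:−1/14400 t=2:+1/69120 = -7/172800
(3j)²=14/715 [(6 2 6; 0 0 0)], sign=-1
Σ_t [0,1]: t=0:+1/34560 t=1:−1/28800 = -1/172800
(3j)²=1/1430 [(6 2 6; 0 -1 1)], sign=+1
⇒ 4πI² = 7/605
I = (-1)√(7/605/(4π)) = -0.03034355

-0.030344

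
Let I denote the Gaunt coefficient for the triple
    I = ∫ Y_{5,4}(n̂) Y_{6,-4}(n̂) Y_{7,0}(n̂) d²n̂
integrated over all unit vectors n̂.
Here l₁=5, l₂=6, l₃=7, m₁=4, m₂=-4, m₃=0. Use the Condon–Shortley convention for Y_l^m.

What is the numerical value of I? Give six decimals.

0.150533

m-sum 0 ✓  L=18 even ✓  1≤7≤11 ✓
Π(2lᵢ+1) = 11×13×15 = 2145
triangle coeff Δ(5,6,7) = 1/174594420
Σ_t [0,4]: t=0:+1/4147200 t=1:−1/207360 t=2:+1/82944 t=3:−1/207360 t=4:+1/4147200 = 1/345600
(3j)²=420/46189 [(5 6 7; 0 0 0)], sign=-1
Σ_t [0,1]: t=0:+1/4147200 t=1:−1/21772800 = 17/87091200
(3j)²=119/8151 [(5 6 7; 4 -4 0)], sign=-1
⇒ 4πI² = 14700/51623
I = (+1)√(14700/51623/(4π)) = 0.15053314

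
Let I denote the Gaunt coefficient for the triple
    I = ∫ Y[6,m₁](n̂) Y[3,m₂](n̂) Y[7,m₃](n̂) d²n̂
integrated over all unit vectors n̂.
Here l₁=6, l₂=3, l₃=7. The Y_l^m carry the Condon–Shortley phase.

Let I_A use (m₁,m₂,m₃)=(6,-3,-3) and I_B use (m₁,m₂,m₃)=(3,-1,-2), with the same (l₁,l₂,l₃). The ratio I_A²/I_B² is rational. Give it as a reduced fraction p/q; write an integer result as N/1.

Shared (l₁,l₂,l₃)=(6,3,7): N and (l;000)² cancel in I_A²/I_B².
A: Δ = 2!·10!·4!/17! = 1/2042040; Racah Σ t=0..0: t=0:+1/174182400 = 1/174182400; ⇒ 3j(6 3 7; 6 -3 -3)² = 3/6188, sgn +1
B: Δ = 2!·10!·4!/17! = 1/2042040; Racah Σ t=0..2: t=0:+1/241920 t=1:−1/483840 t=2:+1/17418240 = 37/17418240; ⇒ 3j(6 3 7; 3 -1 -2)² = 1369/136136, sgn -1
I_A²/I_B² = (3/6188)/(1369/136136) = 66/1369

66/1369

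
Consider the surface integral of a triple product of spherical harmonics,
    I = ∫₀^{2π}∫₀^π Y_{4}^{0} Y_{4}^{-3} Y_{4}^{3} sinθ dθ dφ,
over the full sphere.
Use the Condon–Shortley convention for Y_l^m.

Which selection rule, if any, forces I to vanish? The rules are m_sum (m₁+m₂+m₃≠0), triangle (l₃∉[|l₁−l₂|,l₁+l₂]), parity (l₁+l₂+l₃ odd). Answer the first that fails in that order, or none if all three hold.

Σmᵢ = 0  ✓
l₃∈[|l₁−l₂|,l₁+l₂]=[0,8], have l₃=4  ✓
Σlᵢ = 12 ⇒ even  ✓

none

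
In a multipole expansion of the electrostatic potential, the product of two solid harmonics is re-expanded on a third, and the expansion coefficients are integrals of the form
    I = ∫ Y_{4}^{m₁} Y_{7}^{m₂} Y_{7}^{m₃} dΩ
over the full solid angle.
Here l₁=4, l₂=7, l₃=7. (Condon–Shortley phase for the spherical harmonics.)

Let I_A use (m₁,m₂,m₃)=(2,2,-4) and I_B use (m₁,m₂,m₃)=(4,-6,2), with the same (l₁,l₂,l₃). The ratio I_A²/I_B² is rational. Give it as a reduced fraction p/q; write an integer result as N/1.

l's match ⇒ only the (l;m) 3-j factors differ between A and B.
A: triangle coeff Δ(4,7,7) = 1/58198140; Σ_t [0,2]: t=0:+1/34836480 t=1:−1/2903040 t=2:+1/2903040 = 1/34836480; (3j)²=25/117572 [(4 7 7; 2 2 -4)], sign=-1
B: triangle coeff Δ(4,7,7) = 1/58198140; Σ_t [0,0]: t=0:+1/209018880 = 1/209018880; (3j)²=25/5814 [(4 7 7; 4 -6 2)], sign=-1
I_A²/I_B² = (25/117572)/(25/5814) = 9/182

9/182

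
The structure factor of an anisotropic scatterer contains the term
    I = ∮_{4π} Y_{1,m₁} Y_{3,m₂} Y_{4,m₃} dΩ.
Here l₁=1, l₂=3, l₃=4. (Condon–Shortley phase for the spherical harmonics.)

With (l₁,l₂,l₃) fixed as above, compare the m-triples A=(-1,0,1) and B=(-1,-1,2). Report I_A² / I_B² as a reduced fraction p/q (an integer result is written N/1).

Shared (l₁,l₂,l₃)=(1,3,4): N and (l;000)² cancel in I_A²/I_B².
A: Δ = 0!·2!·6!/9! = 1/252; Racah Σ t=0..0: t=0:+1/72 = 1/72; ⇒ 3j(1 3 4; -1 0 1)² = 5/126, sgn -1
B: Δ = 0!·2!·6!/9! = 1/252; Racah Σ t=0..0: t=0:+1/96 = 1/96; ⇒ 3j(1 3 4; -1 -1 2)² = 5/84, sgn +1
I_A²/I_B² = (5/126)/(5/84) = 2/3

2/3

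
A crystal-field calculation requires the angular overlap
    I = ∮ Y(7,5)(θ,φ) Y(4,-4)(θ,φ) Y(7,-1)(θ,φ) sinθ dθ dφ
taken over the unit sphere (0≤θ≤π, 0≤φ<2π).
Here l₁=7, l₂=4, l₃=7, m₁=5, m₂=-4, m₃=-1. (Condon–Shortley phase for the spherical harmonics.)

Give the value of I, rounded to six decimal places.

Checks pass: Σm=0; 18 even; l₃=7∈[3,11].
(2·7+1)(2·4+1)(2·7+1) = 2025
Δ: 4! 10! 4! / 19! → 1/58198140
sum: t=0:+1/17418240 t=1:−1/622080 t=2:+1/230400 t=3:−1/622080 t=4:+1/17418240 = 1/806400
3j²(7 4 7; 0 0 0) = Δ·Π!·Σ² = 2268/230945  (sign -1)
sum: t=0:+1/46448640 = 1/46448640
3j²(7 4 7; 5 -4 -1) = Δ·Π!·Σ² = 75/8398  (sign +1)
combine: 4πI² = 2025·2268/230945·75/8398 = 34445250/193947611
take √, sign -1: I = -0.11888239

-0.118882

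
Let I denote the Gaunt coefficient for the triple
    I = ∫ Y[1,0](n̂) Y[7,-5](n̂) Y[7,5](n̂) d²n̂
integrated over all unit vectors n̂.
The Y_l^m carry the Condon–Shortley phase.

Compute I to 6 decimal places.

Σlᵢ=15 odd — θ-integrand is odd under cosθ→−cosθ; I=0

0.000000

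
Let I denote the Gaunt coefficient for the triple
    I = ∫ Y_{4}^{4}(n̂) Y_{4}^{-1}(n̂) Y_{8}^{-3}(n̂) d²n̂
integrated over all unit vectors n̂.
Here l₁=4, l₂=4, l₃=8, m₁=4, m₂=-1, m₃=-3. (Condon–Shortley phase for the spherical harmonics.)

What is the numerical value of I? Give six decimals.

-0.043020

Rules hold: Σm=0, L=16 even, 0≤8≤8.
N = 9·9·17 = 1377
Δ = 0!·8!·8!/17! = 1/218790
Racah Σ t=0..0: t=0:+1/331776 = 1/331776
⇒ 3j(4 4 8; 0 0 0)² = 490/21879, sgn +1
Racah Σ t=0..0: t=0:+1/29030400 = 1/29030400
⇒ 3j(4 4 8; 4 -1 -3)² = 1/1326, sgn -1
4πI² = N·(3j₀)²·(3jₘ)² = 735/31603
I = -1·√(0.0232573/4π) = -0.04302041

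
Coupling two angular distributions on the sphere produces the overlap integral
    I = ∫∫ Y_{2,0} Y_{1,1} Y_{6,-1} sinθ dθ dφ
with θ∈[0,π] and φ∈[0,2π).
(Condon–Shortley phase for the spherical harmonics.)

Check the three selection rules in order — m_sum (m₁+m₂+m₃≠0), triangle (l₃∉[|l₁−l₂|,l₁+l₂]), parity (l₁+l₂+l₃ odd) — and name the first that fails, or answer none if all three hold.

triangle

Σmᵢ = 0  ✓
l₃∈[|l₁−l₂|,l₁+l₂]=[1,3], have l₃=6  ✗
Σlᵢ = 9 ⇒ odd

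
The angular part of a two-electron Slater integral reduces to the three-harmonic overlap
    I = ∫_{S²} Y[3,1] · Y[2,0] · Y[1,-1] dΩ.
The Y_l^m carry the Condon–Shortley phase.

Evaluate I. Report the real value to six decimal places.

-0.202301

m-sum 0 ✓  L=6 even ✓  1≤1≤5 ✓
Π(2lᵢ+1) = 7×5×3 = 105
triangle coeff Δ(3,2,1) = 1/105
Σ_t [2,2]: t=2:+1/4 = 1/4
(3j)²=3/35 [(3 2 1; 0 0 0)], sign=-1
Σ_t [2,2]: t=2:+1/8 = 1/8
(3j)²=2/35 [(3 2 1; 1 0 -1)], sign=+1
⇒ 4πI² = 18/35
I = (-1)√(18/35/(4π)) = -0.20230066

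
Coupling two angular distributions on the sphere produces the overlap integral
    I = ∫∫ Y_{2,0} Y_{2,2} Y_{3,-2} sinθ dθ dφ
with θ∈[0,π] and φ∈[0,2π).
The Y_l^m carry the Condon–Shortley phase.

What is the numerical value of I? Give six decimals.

Σlᵢ=7 odd — θ-integrand is odd under cosθ→−cosθ; I=0

0.000000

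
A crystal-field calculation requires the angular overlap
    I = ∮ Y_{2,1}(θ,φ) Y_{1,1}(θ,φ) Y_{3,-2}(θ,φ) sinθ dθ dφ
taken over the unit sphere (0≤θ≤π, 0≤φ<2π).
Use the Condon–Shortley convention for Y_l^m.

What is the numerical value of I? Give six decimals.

Rules hold: Σm=0, L=6 even, 1≤3≤3.
N = 5·3·7 = 105
Δ = 0!·4!·2!/7! = 1/105
Racah Σ t=0..0: t=0:+1/4 = 1/4
⇒ 3j(2 1 3; 0 0 0)² = 3/35, sgn -1
Racah Σ t=0..0: t=0:+1/12 = 1/12
⇒ 3j(2 1 3; 1 1 -2)² = 2/21, sgn -1
4πI² = N·(3j₀)²·(3jₘ)² = 6/7
I = +1·√(0.857143/4π) = 0.26116903

0.261169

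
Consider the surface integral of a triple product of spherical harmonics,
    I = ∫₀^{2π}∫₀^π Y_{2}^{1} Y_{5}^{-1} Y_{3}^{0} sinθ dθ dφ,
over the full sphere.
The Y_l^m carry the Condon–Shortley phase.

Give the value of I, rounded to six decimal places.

Checks pass: Σm=0; 10 even; l₃=3∈[3,7].
(2·2+1)(2·5+1)(2·3+1) = 385
Δ: 4! 0! 6! / 11! → 1/2310
sum: t=2:+1/144 = 1/144
3j²(2 5 3; 0 0 0) = Δ·Π!·Σ² = 10/231  (sign -1)
sum: t=1:−1/216 = -1/216
3j²(2 5 3; 1 -1 0) = Δ·Π!·Σ² = 8/231  (sign +1)
combine: 4πI² = 385·10/231·8/231 = 400/693
take √, sign -1: I = -0.21431790

-0.214318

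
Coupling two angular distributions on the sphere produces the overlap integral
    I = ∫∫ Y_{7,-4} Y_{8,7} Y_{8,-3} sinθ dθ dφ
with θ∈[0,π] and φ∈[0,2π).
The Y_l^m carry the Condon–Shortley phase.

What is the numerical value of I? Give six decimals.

0.000000

L=23 odd ⇒ parity kills the (l;000) factor ⇒ I = 0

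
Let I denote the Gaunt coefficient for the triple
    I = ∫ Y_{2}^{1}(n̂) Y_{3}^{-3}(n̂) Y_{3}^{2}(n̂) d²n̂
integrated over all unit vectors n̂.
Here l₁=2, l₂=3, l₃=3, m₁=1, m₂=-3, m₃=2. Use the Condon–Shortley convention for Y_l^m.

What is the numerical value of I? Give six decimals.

Checks pass: Σm=0; 8 even; l₃=3∈[1,5].
(2·2+1)(2·3+1)(2·3+1) = 245
Δ: 2! 2! 4! / 9! → 1/3780
sum: t=0:+1/24 t=1:−1/4 t=2:+1/24 = -1/6
3j²(2 3 3; 0 0 0) = Δ·Π!·Σ² = 4/105  (sign +1)
sum: t=0:+1/48 = 1/48
3j²(2 3 3; 1 -3 2) = Δ·Π!·Σ² = 5/84  (sign -1)
combine: 4πI² = 245·4/105·5/84 = 5/9
take √, sign -1: I = -0.21026104

-0.210261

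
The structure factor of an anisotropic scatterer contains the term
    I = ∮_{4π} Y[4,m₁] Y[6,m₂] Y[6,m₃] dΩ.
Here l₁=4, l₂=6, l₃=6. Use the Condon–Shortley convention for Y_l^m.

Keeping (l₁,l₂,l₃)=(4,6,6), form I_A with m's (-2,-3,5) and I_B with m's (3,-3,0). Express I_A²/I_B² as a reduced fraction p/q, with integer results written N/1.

l's match ⇒ only the (l;m) 3-j factors differ between A and B.
A: triangle coeff Δ(4,6,6) = 1/15315300; Σ_t [2,3]: t=2:+1/483840 t=3:−1/1451520 = 1/725760; (3j)²=24/1547 [(4 6 6; -2 -3 5)], sign=-1
B: triangle coeff Δ(4,6,6) = 1/15315300; Σ_t [0,1]: t=0:+1/103680 t=1:−1/207360 = 1/207360; (3j)²=21/2431 [(4 6 6; 3 -3 0)], sign=+1
I_A²/I_B² = (24/1547)/(21/2431) = 88/49

88/49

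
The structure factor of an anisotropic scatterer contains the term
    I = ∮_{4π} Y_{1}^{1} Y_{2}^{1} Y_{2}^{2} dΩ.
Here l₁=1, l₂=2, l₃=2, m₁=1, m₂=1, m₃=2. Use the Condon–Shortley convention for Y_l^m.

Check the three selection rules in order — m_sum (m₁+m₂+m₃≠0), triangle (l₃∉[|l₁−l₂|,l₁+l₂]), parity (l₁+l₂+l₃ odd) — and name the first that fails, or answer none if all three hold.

m_sum

Σmᵢ = 4  ✗
l₃∈[|l₁−l₂|,l₁+l₂]=[1,3], have l₃=2
Σlᵢ = 5 ⇒ odd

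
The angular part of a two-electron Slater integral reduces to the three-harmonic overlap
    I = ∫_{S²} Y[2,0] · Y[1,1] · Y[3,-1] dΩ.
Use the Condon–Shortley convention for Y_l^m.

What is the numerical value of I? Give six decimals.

-0.202301

Checks pass: Σm=0; 6 even; l₃=3∈[1,3].
(2·2+1)(2·1+1)(2·3+1) = 105
Δ: 0! 4! 2! / 7! → 1/105
sum: t=0:+1/4 = 1/4
3j²(2 1 3; 0 0 0) = Δ·Π!·Σ² = 3/35  (sign -1)
sum: t=0:+1/8 = 1/8
3j²(2 1 3; 0 1 -1) = Δ·Π!·Σ² = 2/35  (sign +1)
combine: 4πI² = 105·3/35·2/35 = 18/35
take √, sign -1: I = -0.20230066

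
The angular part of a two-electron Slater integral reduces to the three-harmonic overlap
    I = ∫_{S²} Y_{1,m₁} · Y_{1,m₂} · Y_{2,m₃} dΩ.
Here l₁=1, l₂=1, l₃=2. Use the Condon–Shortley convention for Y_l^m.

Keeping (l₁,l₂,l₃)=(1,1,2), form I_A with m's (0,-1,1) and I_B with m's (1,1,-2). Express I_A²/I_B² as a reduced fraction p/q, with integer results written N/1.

Same 1,1,2: normalisation and zero-m 3j drop out of the ratio.
A: Δ: 0! 2! 2! / 5! → 1/30; sum: t=0:+1/2 = 1/2; 3j²(1 1 2; 0 -1 1) = Δ·Π!·Σ² = 1/10  (sign -1)
B: Δ: 0! 2! 2! / 5! → 1/30; sum: t=0:+1/4 = 1/4; 3j²(1 1 2; 1 1 -2) = Δ·Π!·Σ² = 1/5  (sign +1)
I_A²/I_B² = (1/10)/(1/5) = 1/2

1/2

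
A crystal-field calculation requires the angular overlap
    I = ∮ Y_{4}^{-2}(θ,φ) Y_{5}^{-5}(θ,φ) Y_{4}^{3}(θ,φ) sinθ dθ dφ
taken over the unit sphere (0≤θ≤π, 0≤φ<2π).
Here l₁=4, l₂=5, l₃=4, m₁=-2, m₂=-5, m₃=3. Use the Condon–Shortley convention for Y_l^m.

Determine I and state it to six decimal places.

0.000000

Σmᵢ = -4 ≠ 0, so the φ-integral vanishes; I = 0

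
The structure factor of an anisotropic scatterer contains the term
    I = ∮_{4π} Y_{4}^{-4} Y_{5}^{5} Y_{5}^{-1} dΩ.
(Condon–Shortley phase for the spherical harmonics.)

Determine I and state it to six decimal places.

Checks pass: Σm=0; 14 even; l₃=5∈[1,9].
(2·4+1)(2·5+1)(2·5+1) = 1089
Δ: 4! 4! 6! / 15! → 1/3153150
sum: t=0:+1/69120 t=1:−1/1728 t=2:+1/576 t=3:−1/1728 t=4:+1/69120 = 7/11520
3j²(4 5 5; 0 0 0) = Δ·Π!·Σ² = 2/143  (sign -1)
sum: t=4:+1/414720 = 1/414720
3j²(4 5 5; -4 5 -1) = Δ·Π!·Σ² = 2/429  (sign +1)
combine: 4πI² = 1089·2/143·2/429 = 12/169
take √, sign -1: I = -0.07516962

-0.075170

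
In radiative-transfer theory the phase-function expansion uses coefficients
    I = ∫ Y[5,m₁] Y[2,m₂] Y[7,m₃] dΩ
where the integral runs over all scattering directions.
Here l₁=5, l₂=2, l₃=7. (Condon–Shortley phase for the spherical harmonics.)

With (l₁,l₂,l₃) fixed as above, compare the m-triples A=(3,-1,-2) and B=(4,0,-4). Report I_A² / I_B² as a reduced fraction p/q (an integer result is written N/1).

6/11

Shared (l₁,l₂,l₃)=(5,2,7): N and (l;000)² cancel in I_A²/I_B².
A: Δ = 0!·10!·4!/15! = 1/15015; Racah Σ t=0..0: t=0:+1/483840 = 1/483840; ⇒ 3j(5 2 7; 3 -1 -2)² = 6/1001, sgn -1
B: Δ = 0!·10!·4!/15! = 1/15015; Racah Σ t=0..0: t=0:+1/1451520 = 1/1451520; ⇒ 3j(5 2 7; 4 0 -4)² = 1/91, sgn -1
I_A²/I_B² = (6/1001)/(1/91) = 6/11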